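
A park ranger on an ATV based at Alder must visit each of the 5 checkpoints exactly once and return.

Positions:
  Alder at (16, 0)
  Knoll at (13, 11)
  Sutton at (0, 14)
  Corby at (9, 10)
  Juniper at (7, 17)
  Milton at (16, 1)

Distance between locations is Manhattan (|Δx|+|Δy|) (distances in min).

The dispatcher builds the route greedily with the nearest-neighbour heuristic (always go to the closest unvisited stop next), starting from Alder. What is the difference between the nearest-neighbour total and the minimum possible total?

2 min longer than the optimal tour.

From Alder: Milton=1, Knoll=14, Corby=17, Juniper=26, Sutton=30 → choose Milton (1).
From Milton: Knoll=13, Corby=16, Juniper=25, Sutton=29 → choose Knoll (13).
From Knoll: Corby=5, Juniper=12, Sutton=16 → choose Corby (5).
From Corby: Juniper=9, Sutton=13 → choose Juniper (9).
From Juniper: Sutton=10 → choose Sutton (10).
NN route Alder → Milton → Knoll → Corby → Juniper → Sutton → Alder costs 68.
Optimal: Alder → Knoll → Sutton → Juniper → Corby → Milton → Alder costs 66 (by enumerating all 60 distinct tours).
Excess = 68 − 66 = 2.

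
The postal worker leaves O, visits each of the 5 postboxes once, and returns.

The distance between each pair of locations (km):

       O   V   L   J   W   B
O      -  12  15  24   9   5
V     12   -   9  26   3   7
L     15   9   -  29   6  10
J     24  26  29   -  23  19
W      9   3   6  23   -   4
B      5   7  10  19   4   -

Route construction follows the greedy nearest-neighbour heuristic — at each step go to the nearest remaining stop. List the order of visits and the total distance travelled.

O → [B:5 / W:9 / V:12 / L:15 / J:24] → B (5)
B → [W:4 / V:7 / L:10 / J:19] → W (4)
W → [V:3 / L:6 / J:23] → V (3)
V → [L:9 / J:26] → L (9)
L → [J:29] → J (29)
Return J→O: 24.
Total = 5 + 4 + 3 + 9 + 29 + 24 = 74.

Nearest-neighbour total = 74 km; route O → B → W → V → L → J → O.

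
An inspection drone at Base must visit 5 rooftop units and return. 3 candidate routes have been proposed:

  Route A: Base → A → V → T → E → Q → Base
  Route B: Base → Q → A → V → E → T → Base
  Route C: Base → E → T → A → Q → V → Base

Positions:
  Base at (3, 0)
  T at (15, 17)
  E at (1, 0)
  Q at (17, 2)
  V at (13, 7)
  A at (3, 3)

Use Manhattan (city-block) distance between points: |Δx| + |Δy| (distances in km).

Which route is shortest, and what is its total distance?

94 km — Route A is the shortest.

Route A: 3 + 14 + 12 + 31 + 18 + 16 = 94
Route B: 16 + 15 + 14 + 19 + 31 + 29 = 124
Route C: 2 + 31 + 26 + 15 + 9 + 17 = 100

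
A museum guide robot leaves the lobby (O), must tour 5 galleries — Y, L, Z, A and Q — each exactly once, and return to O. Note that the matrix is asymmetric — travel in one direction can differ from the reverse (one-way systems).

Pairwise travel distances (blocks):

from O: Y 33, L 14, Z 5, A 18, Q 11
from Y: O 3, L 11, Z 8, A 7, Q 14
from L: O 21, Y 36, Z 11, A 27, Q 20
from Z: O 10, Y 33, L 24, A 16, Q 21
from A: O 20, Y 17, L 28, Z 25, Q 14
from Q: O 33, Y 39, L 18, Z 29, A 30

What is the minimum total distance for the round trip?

O→Y→L→Z→A→Q→O: 33+11+11+16+14+33 = 118
O→Y→L→Z→Q→A→O: 33+11+11+21+30+20 = 126
O→Y→L→A→Z→Q→O: 33+11+27+25+21+33 = 150
O→Y→L→A→Q→Z→O: 33+11+27+14+29+10 = 124
O→Y→L→Q→Z→A→O: 33+11+20+29+16+20 = 129
O→Y→L→Q→A→Z→O: 33+11+20+30+25+10 = 129
O→Y→Z→L→A→Q→O: 33+8+24+27+14+33 = 139
O→Y→Z→L→Q→A→O: 33+8+24+20+30+20 = 135
O→Y→Z→A→L→Q→O: 33+8+16+28+20+33 = 138
O→Y→Z→A→Q→L→O: 33+8+16+14+18+21 = 110
O→Y→Z→Q→L→A→O: 33+8+21+18+27+20 = 127
O→Y→Z→Q→A→L→O: 33+8+21+30+28+21 = 141
O→Y→A→L→Z→Q→O: 33+7+28+11+21+33 = 133
O→Y→A→L→Q→Z→O: 33+7+28+20+29+10 = 127
… (106 more)
O→Q→L→Z→A→Y→O: 11+18+11+16+17+3 = 76  ← best
The minimum is 76.
One optimal route: O → Q → L → Z → A → Y → O.

76 blocks — the shortest possible round trip.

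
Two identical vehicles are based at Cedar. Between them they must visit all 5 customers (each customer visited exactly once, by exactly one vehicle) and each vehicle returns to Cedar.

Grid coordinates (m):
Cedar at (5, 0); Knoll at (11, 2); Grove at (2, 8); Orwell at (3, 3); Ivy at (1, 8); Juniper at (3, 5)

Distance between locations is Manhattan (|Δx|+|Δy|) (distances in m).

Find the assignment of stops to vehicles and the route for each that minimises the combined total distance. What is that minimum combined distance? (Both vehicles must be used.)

Try each way of splitting the stops between the two vehicles (each non-empty) and, for each split, find the best tour for each vehicle:
  {Knoll} + {Grove, Orwell, Ivy, Juniper}: 16 + 24 = 40
  {Grove} + {Knoll, Orwell, Ivy, Juniper}: 22 + 36 = 58
  {Knoll, Grove} + {Orwell, Ivy, Juniper}: 34 + 24 = 58
  {Orwell} + {Knoll, Grove, Ivy, Juniper}: 10 + 36 = 46
  {Knoll, Orwell} + {Grove, Ivy, Juniper}: 22 + 24 = 46
  {Grove, Orwell} + {Knoll, Ivy, Juniper}: 22 + 36 = 58
  … (15 splits in total)
Best: vehicle 1 Cedar → Knoll → Cedar = 16; vehicle 2 Cedar → Grove → Ivy → Juniper → Orwell → Cedar = 24; combined 40.

40 m — the smallest possible combined total.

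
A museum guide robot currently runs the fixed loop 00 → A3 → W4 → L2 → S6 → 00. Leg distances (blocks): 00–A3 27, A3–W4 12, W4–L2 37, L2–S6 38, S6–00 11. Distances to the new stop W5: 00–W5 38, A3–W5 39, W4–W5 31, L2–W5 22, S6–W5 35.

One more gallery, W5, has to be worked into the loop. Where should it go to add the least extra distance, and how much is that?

Insertion cost between consecutive stops i–j is d(i,W5) + d(W5,j) − d(i,j):
  between 00 and A3: 38 + 39 − 27 = 50
  between A3 and W4: 39 + 31 − 12 = 58
  between W4 and L2: 31 + 22 − 37 = 16
  between L2 and S6: 22 + 35 − 38 = 19
  between S6 and 00: 35 + 38 − 11 = 62
Cheapest insertion is between W4 and L2, adding 16.
New total = 125 + 16 = 141.

Adding 16 blocks by placing W5 on the W4–L2 leg.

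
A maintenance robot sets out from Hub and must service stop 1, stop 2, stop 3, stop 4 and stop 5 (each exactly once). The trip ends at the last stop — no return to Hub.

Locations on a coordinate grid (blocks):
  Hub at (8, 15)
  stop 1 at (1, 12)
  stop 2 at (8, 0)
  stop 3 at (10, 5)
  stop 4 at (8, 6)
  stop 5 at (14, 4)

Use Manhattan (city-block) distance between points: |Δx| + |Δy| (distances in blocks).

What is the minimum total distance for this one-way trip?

Minimum one-way distance = 41 blocks.

There are 5! = 120 possible orderings.
Hub - stop 1 - stop 2 - stop 3 - stop 4 - stop 5: 10+19+7+3+8 = 47
Hub - stop 1 - stop 2 - stop 3 - stop 5 - stop 4: 10+19+7+5+8 = 49
Hub - stop 1 - stop 2 - stop 4 - stop 3 - stop 5: 10+19+6+3+5 = 43
Hub - stop 1 - stop 2 - stop 4 - stop 5 - stop 3: 10+19+6+8+5 = 48
Hub - stop 1 - stop 2 - stop 5 - stop 3 - stop 4: 10+19+10+5+3 = 47
Hub - stop 1 - stop 2 - stop 5 - stop 4 - stop 3: 10+19+10+8+3 = 50
Hub - stop 1 - stop 3 - stop 2 - stop 4 - stop 5: 10+16+7+6+8 = 47
Hub - stop 1 - stop 3 - stop 2 - stop 5 - stop 4: 10+16+7+10+8 = 51
Hub - stop 1 - stop 3 - stop 4 - stop 2 - stop 5: 10+16+3+6+10 = 45
Hub - stop 1 - stop 3 - stop 4 - stop 5 - stop 2: 10+16+3+8+10 = 47
Hub - stop 1 - stop 3 - stop 5 - stop 2 - stop 4: 10+16+5+10+6 = 47
Hub - stop 1 - stop 3 - stop 5 - stop 4 - stop 2: 10+16+5+8+6 = 45
Hub - stop 1 - stop 4 - stop 2 - stop 3 - stop 5: 10+13+6+7+5 = 41
Hub - stop 1 - stop 4 - stop 2 - stop 5 - stop 3: 10+13+6+10+5 = 44
… (106 more)
The minimum is 41.
One shortest path: Hub → stop 1 → stop 4 → stop 2 → stop 3 → stop 5.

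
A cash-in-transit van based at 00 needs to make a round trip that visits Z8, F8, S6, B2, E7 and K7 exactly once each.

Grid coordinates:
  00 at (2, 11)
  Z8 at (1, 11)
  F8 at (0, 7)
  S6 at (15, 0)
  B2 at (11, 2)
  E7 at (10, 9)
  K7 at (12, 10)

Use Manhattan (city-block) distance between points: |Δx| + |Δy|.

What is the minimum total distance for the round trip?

With 6 stops there are 6!/2 = 360 distinct round trips (a route and its reverse cost the same).
00 → Z8 → F8 → S6 → B2 → E7 → K7 → 00: 1+5+22+6+8+3+11 = 56
00 → Z8 → F8 → S6 → B2 → K7 → E7 → 00: 1+5+22+6+9+3+10 = 56
00 → Z8 → F8 → S6 → E7 → B2 → K7 → 00: 1+5+22+14+8+9+11 = 70
00 → Z8 → F8 → S6 → E7 → K7 → B2 → 00: 1+5+22+14+3+9+18 = 72
00 → Z8 → F8 → S6 → K7 → B2 → E7 → 00: 1+5+22+13+9+8+10 = 68
00 → Z8 → F8 → S6 → K7 → E7 → B2 → 00: 1+5+22+13+3+8+18 = 70
00 → Z8 → F8 → B2 → S6 → E7 → K7 → 00: 1+5+16+6+14+3+11 = 56
00 → Z8 → F8 → B2 → S6 → K7 → E7 → 00: 1+5+16+6+13+3+10 = 54
… (352 more)
The minimum is 54.
One optimal route: 00 → Z8 → F8 → B2 → S6 → K7 → E7 → 00 (or its reverse).

54 — the shortest possible round trip.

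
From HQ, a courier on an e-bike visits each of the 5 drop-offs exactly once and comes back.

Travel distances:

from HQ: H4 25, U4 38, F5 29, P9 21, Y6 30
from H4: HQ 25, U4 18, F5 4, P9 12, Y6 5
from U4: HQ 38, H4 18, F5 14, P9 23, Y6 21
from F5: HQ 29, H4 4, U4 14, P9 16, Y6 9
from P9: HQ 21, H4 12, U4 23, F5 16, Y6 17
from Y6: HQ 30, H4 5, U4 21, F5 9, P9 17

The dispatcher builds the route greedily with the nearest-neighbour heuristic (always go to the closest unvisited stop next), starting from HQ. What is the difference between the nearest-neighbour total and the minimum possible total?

HQ: P9=21, H4=25, F5=29, Y6=30, U4=38 ⇒ P9
P9: H4=12, F5=16, Y6=17, U4=23 ⇒ H4
H4: F5=4, Y6=5, U4=18 ⇒ F5
F5: Y6=9, U4=14 ⇒ Y6
Y6: U4=21 ⇒ U4
NN route HQ → P9 → H4 → F5 → Y6 → U4 → HQ costs 105.
Optimal: HQ → H4 → Y6 → F5 → U4 → P9 → HQ costs 97 (by enumerating all 60 distinct tours).
Excess = 105 − 97 = 8.

8 longer than the optimal tour.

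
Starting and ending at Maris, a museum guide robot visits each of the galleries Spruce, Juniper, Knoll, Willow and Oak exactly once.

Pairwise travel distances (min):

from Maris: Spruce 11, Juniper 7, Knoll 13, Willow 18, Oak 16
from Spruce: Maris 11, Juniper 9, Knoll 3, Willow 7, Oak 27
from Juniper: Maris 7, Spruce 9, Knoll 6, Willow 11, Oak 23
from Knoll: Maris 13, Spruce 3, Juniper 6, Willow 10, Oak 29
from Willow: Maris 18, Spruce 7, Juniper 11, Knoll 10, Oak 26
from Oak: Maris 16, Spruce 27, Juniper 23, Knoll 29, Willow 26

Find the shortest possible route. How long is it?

65 min — the shortest possible round trip.

There are 60 distinct closed tours to check (reversals are equivalent).
Maris - Spruce - Juniper - Knoll - Willow - Oak - Maris: 11+9+6+10+26+16 = 78
Maris - Spruce - Juniper - Knoll - Oak - Willow - Maris: 11+9+6+29+26+18 = 99
Maris - Spruce - Juniper - Willow - Knoll - Oak - Maris: 11+9+11+10+29+16 = 86
Maris - Spruce - Juniper - Willow - Oak - Knoll - Maris: 11+9+11+26+29+13 = 99
Maris - Spruce - Juniper - Oak - Knoll - Willow - Maris: 11+9+23+29+10+18 = 100
Maris - Spruce - Juniper - Oak - Willow - Knoll - Maris: 11+9+23+26+10+13 = 92
Maris - Spruce - Knoll - Juniper - Willow - Oak - Maris: 11+3+6+11+26+16 = 73
Maris - Spruce - Knoll - Juniper - Oak - Willow - Maris: 11+3+6+23+26+18 = 87
Maris - Spruce - Knoll - Willow - Juniper - Oak - Maris: 11+3+10+11+23+16 = 74
Maris - Spruce - Knoll - Willow - Oak - Juniper - Maris: 11+3+10+26+23+7 = 80
Maris - Spruce - Knoll - Oak - Juniper - Willow - Maris: 11+3+29+23+11+18 = 95
Maris - Spruce - Knoll - Oak - Willow - Juniper - Maris: 11+3+29+26+11+7 = 87
Maris - Spruce - Willow - Juniper - Knoll - Oak - Maris: 11+7+11+6+29+16 = 80
Maris - Spruce - Willow - Juniper - Oak - Knoll - Maris: 11+7+11+23+29+13 = 94
… (46 more)
Maris - Juniper - Knoll - Spruce - Willow - Oak - Maris: 7+6+3+7+26+16 = 65  ← best
The minimum is 65.
One optimal route: Maris → Juniper → Knoll → Spruce → Willow → Oak → Maris (or its reverse).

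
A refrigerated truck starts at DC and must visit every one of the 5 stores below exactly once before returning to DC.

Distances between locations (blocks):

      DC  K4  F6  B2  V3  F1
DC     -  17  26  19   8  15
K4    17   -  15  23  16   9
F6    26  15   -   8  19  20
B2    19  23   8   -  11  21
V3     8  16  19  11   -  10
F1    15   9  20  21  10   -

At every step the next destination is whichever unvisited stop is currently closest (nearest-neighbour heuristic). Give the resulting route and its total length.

DC → [V3:8 / F1:15 / K4:17 / B2:19 / F6:26] → V3 (8)
V3 → [F1:10 / B2:11 / K4:16 / F6:19] → F1 (10)
F1 → [K4:9 / F6:20 / B2:21] → K4 (9)
K4 → [F6:15 / B2:23] → F6 (15)
F6 → [B2:8] → B2 (8)
Return B2→DC: 19.
Total = 8 + 10 + 9 + 15 + 8 + 19 = 69.

69 blocks along DC → V3 → F1 → K4 → F6 → B2 → DC.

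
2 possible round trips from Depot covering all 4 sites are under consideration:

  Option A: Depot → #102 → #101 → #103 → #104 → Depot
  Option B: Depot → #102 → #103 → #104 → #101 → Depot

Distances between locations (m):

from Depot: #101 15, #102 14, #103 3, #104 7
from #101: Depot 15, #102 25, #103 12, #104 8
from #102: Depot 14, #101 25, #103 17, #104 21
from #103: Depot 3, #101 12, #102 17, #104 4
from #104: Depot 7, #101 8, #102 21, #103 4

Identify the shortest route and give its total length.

Option A: 14 + 25 + 12 + 4 + 7 = 62
Option B: 14 + 17 + 4 + 8 + 15 = 58

58 m — Option B is the shortest.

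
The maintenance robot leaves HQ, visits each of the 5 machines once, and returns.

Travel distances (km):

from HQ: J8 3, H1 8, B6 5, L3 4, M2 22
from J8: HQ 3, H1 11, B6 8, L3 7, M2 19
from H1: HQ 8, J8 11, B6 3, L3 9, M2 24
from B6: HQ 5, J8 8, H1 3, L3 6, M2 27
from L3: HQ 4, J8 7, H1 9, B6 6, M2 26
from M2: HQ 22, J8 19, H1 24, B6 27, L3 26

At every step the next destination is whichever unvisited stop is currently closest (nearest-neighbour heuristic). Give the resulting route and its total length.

From HQ: distances to unvisited — J8=3, L3=4, B6=5, H1=8, M2=22. Nearest is J8 (3).
From J8: distances to unvisited — L3=7, B6=8, H1=11, M2=19. Nearest is L3 (7).
From L3: distances to unvisited — B6=6, H1=9, M2=26. Nearest is B6 (6).
From B6: distances to unvisited — H1=3, M2=27. Nearest is H1 (3).
From H1: distances to unvisited — M2=24. Nearest is M2 (24).
Return M2→HQ: 22.
Total = 3 + 7 + 6 + 3 + 24 + 22 = 65.

Total distance 65 km via the nearest-neighbour route HQ → J8 → L3 → B6 → H1 → M2 → HQ.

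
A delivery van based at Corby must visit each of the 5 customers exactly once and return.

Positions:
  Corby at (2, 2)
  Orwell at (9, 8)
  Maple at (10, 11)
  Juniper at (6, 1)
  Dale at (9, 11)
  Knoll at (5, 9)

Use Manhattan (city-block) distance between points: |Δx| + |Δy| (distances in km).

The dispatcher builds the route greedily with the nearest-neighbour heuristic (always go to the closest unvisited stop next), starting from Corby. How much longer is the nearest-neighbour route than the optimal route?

The nearest-neighbour route is 4 km longer than optimal.

Corby: Juniper=5, Knoll=10, Orwell=13, Dale=16, Maple=17 ⇒ Juniper
Juniper: Knoll=9, Orwell=10, Dale=13, Maple=14 ⇒ Knoll
Knoll: Orwell=5, Dale=6, Maple=7 ⇒ Orwell
Orwell: Dale=3, Maple=4 ⇒ Dale
Dale: Maple=1 ⇒ Maple
NN route Corby → Juniper → Knoll → Orwell → Dale → Maple → Corby costs 40.
Optimal: Corby → Juniper → Orwell → Maple → Dale → Knoll → Corby costs 36 (by enumerating all 60 distinct tours).
Excess = 40 − 36 = 4.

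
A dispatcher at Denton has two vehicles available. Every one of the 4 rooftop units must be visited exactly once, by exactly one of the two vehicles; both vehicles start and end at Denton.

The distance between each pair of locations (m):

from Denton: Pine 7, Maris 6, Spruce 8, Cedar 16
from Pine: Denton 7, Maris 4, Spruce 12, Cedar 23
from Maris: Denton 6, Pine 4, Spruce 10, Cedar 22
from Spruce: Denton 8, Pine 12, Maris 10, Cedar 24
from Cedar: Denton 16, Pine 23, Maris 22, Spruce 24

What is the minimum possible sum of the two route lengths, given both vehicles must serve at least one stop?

Check every non-empty split of the stops between the two vehicles; for each half take its own optimal tour:
  {Pine} + {Maris, Spruce, Cedar}: 14 + 56 = 70
  {Maris} + {Pine, Spruce, Cedar}: 12 + 59 = 71
  {Pine, Maris} + {Spruce, Cedar}: 17 + 48 = 65
  {Spruce} + {Pine, Maris, Cedar}: 16 + 49 = 65
  {Pine, Spruce} + {Maris, Cedar}: 27 + 44 = 71
  {Maris, Spruce} + {Pine, Cedar}: 24 + 46 = 70
  … (7 splits in total)
  {Pine, Maris, Spruce} + {Cedar}: 29 + 32 = 61  ← best
Best: vehicle 1 Denton → Pine → Maris → Spruce → Denton = 29; vehicle 2 Denton → Cedar → Denton = 32; combined 61.

61 m — the smallest possible combined total.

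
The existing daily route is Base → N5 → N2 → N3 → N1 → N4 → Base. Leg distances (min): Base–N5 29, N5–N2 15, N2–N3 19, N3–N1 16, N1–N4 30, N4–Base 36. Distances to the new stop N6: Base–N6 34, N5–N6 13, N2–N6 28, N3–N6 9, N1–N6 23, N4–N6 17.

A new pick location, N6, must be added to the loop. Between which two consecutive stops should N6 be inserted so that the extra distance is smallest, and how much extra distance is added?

Insertion cost between consecutive stops i–j is d(i,N6) + d(N6,j) − d(i,j):
  between Base and N5: 34 + 13 − 29 = 18
  between N5 and N2: 13 + 28 − 15 = 26
  between N2 and N3: 28 + 9 − 19 = 18
  between N3 and N1: 9 + 23 − 16 = 16
  between N1 and N4: 23 + 17 − 30 = 10
  between N4 and Base: 17 + 34 − 36 = 15
Cheapest insertion is between N1 and N4, adding 10.
New total = 145 + 10 = 155.

Adding 10 min by placing N6 on the N1–N4 leg.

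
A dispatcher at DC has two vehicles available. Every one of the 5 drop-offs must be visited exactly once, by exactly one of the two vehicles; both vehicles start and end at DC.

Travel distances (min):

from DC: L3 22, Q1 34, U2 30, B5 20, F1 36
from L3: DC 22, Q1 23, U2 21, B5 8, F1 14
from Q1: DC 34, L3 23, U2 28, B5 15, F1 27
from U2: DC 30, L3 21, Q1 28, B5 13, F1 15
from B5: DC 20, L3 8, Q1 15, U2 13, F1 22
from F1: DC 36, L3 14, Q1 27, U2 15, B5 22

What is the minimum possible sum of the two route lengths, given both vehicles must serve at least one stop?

There are 2^4 − 1 = 15 ways to divide the 5 stops into two non-empty groups. For each, the best each vehicle can do is its own shortest tour through its group:
  {L3} + {Q1, U2, B5, F1}: 44 + 107 = 151
  {Q1} + {L3, U2, B5, F1}: 68 + 84 = 152
  {L3, Q1} + {U2, B5, F1}: 79 + 84 = 163
  {U2} + {L3, Q1, B5, F1}: 60 + 98 = 158
  {L3, U2} + {Q1, B5, F1}: 73 + 98 = 171
  {Q1, U2} + {L3, B5, F1}: 92 + 78 = 170
  … (15 splits in total)
  {Q1, B5} + {L3, U2, F1}: 69 + 81 = 150  ← best
Best: vehicle 1 DC → Q1 → B5 → DC = 69; vehicle 2 DC → L3 → F1 → U2 → DC = 81; combined 150.

Minimum combined distance: 150 min.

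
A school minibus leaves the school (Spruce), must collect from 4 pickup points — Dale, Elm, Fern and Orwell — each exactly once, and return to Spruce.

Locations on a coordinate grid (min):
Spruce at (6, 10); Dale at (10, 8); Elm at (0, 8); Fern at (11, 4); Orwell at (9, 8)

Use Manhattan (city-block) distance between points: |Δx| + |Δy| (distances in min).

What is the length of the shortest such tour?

With 4 stops there are 4!/2 = 12 distinct round trips (a route and its reverse cost the same).
Spruce→Dale→Elm→Fern→Orwell→Spruce: 6+10+15+6+5 = 42
Spruce→Dale→Elm→Orwell→Fern→Spruce: 6+10+9+6+11 = 42
Spruce→Dale→Fern→Elm→Orwell→Spruce: 6+5+15+9+5 = 40
Spruce→Dale→Fern→Orwell→Elm→Spruce: 6+5+6+9+8 = 34
Spruce→Dale→Orwell→Elm→Fern→Spruce: 6+1+9+15+11 = 42
Spruce→Dale→Orwell→Fern→Elm→Spruce: 6+1+6+15+8 = 36
Spruce→Elm→Dale→Fern→Orwell→Spruce: 8+10+5+6+5 = 34
Spruce→Elm→Dale→Orwell→Fern→Spruce: 8+10+1+6+11 = 36
Spruce→Elm→Fern→Dale→Orwell→Spruce: 8+15+5+1+5 = 34
Spruce→Elm→Orwell→Dale→Fern→Spruce: 8+9+1+5+11 = 34
Spruce→Fern→Dale→Elm→Orwell→Spruce: 11+5+10+9+5 = 40
Spruce→Fern→Elm→Dale→Orwell→Spruce: 11+15+10+1+5 = 42
The minimum is 34.
One optimal route: Spruce → Dale → Fern → Orwell → Elm → Spruce (or its reverse).

34 min — the shortest possible round trip.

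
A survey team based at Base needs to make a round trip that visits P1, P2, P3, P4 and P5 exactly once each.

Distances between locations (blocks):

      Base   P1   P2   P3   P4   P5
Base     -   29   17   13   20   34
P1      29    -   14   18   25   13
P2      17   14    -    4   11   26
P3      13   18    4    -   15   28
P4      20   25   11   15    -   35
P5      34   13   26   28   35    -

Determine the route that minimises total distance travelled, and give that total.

Base→P1→P2→P3→P4→P5→Base: 29+14+4+15+35+34 = 131
Base→P1→P2→P3→P5→P4→Base: 29+14+4+28+35+20 = 130
Base→P1→P2→P4→P3→P5→Base: 29+14+11+15+28+34 = 131
Base→P1→P2→P4→P5→P3→Base: 29+14+11+35+28+13 = 130
Base→P1→P2→P5→P3→P4→Base: 29+14+26+28+15+20 = 132
Base→P1→P2→P5→P4→P3→Base: 29+14+26+35+15+13 = 132
Base→P1→P3→P2→P4→P5→Base: 29+18+4+11+35+34 = 131
Base→P1→P3→P2→P5→P4→Base: 29+18+4+26+35+20 = 132
Base→P1→P3→P4→P2→P5→Base: 29+18+15+11+26+34 = 133
Base→P1→P3→P4→P5→P2→Base: 29+18+15+35+26+17 = 140
Base→P1→P3→P5→P2→P4→Base: 29+18+28+26+11+20 = 132
Base→P1→P3→P5→P4→P2→Base: 29+18+28+35+11+17 = 138
Base→P1→P4→P2→P3→P5→Base: 29+25+11+4+28+34 = 131
Base→P1→P4→P2→P5→P3→Base: 29+25+11+26+28+13 = 132
… (46 more)
Base→P3→P2→P1→P5→P4→Base: 13+4+14+13+35+20 = 99  ← best
The minimum is 99.
One optimal route: Base → P3 → P2 → P1 → P5 → P4 → Base (or its reverse).

99 blocks — the shortest possible round trip.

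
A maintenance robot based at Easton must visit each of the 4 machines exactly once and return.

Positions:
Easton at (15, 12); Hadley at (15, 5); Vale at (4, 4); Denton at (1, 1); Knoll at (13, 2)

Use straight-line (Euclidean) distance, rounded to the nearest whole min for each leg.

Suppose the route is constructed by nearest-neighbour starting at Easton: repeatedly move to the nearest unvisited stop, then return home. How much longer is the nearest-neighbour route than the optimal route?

Easton: Hadley=7, Knoll=10, Vale=14, Denton=18 ⇒ Hadley
Hadley: Knoll=4, Vale=11, Denton=15 ⇒ Knoll
Knoll: Vale=9, Denton=12 ⇒ Vale
Vale: Denton=4 ⇒ Denton
NN route Easton → Hadley → Knoll → Vale → Denton → Easton costs 42.
Optimal: Easton → Hadley → Knoll → Denton → Vale → Easton costs 41 (by enumerating all 12 distinct tours).
Excess = 42 − 41 = 1.

Excess over optimum: 1 min.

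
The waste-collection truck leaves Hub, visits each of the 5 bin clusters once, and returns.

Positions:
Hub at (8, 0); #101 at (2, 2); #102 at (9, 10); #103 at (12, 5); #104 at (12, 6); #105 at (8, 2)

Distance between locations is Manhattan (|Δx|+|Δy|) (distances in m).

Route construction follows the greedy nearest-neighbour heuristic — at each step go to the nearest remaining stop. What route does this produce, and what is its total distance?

Total distance 40 m via the nearest-neighbour route Hub → #105 → #101 → #103 → #104 → #102 → Hub.

Hub → [#105:2 / #101:8 / #103:9 / #104:10 / #102:11] → #105 (2)
#105 → [#101:6 / #103:7 / #104:8 / #102:9] → #101 (6)
#101 → [#103:13 / #104:14 / #102:15] → #103 (13)
#103 → [#104:1 / #102:8] → #104 (1)
#104 → [#102:7] → #102 (7)
Return #102→Hub: 11.
Total = 2 + 6 + 13 + 1 + 7 + 11 = 40.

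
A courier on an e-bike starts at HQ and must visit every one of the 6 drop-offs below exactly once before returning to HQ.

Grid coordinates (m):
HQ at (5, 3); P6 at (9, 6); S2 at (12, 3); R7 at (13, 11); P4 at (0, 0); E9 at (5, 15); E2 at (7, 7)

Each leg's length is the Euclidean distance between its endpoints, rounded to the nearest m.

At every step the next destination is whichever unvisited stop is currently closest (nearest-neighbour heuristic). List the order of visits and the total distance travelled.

Total distance 49 m via the nearest-neighbour route HQ → E2 → P6 → S2 → R7 → E9 → P4 → HQ.

From HQ: distances to unvisited — E2=4, P6=5, P4=6, S2=7, R7=11, E9=12. Nearest is E2 (4).
From E2: distances to unvisited — P6=2, S2=6, R7=7, E9=8, P4=10. Nearest is P6 (2).
From P6: distances to unvisited — S2=4, R7=6, E9=10, P4=11. Nearest is S2 (4).
From S2: distances to unvisited — R7=8, P4=12, E9=14. Nearest is R7 (8).
From R7: distances to unvisited — E9=9, P4=17. Nearest is E9 (9).
From E9: distances to unvisited — P4=16. Nearest is P4 (16).
Return P4→HQ: 6.
Total = 4 + 2 + 4 + 8 + 9 + 16 + 6 = 49.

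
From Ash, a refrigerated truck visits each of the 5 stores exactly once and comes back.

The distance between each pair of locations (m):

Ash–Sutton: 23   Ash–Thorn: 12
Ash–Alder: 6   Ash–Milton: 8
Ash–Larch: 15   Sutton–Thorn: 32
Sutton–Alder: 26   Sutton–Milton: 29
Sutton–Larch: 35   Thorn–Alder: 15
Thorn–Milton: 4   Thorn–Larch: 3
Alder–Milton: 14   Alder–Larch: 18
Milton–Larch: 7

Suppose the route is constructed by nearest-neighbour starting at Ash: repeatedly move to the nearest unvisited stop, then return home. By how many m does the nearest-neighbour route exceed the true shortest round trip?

3 m longer than the optimal tour.

Ash: Alder=6, Milton=8, Thorn=12, Larch=15, Sutton=23 ⇒ Alder
Alder: Milton=14, Thorn=15, Larch=18, Sutton=26 ⇒ Milton
Milton: Thorn=4, Larch=7, Sutton=29 ⇒ Thorn
Thorn: Larch=3, Sutton=32 ⇒ Larch
Larch: Sutton=35 ⇒ Sutton
NN route Ash → Alder → Milton → Thorn → Larch → Sutton → Ash costs 85.
Optimal: Ash → Sutton → Alder → Thorn → Larch → Milton → Ash costs 82 (by enumerating all 60 distinct tours).
Excess = 85 − 82 = 3.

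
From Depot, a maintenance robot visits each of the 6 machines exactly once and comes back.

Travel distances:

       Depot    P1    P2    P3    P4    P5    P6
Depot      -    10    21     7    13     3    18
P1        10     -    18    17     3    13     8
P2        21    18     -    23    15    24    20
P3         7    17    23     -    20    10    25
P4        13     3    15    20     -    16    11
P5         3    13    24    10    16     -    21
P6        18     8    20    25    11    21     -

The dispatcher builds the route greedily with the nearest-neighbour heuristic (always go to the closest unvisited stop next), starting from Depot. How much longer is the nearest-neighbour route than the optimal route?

Depot: P5=3, P3=7, P1=10, P4=13, P6=18, P2=21 ⇒ P5
P5: P3=10, P1=13, P4=16, P6=21, P2=24 ⇒ P3
P3: P1=17, P4=20, P2=23, P6=25 ⇒ P1
P1: P4=3, P6=8, P2=18 ⇒ P4
P4: P6=11, P2=15 ⇒ P6
P6: P2=20 ⇒ P2
NN route Depot → P5 → P3 → P1 → P4 → P6 → P2 → Depot costs 85.
Optimal: Depot → P1 → P4 → P6 → P2 → P3 → P5 → Depot costs 80 (by enumerating all 360 distinct tours).
Excess = 85 − 80 = 5.

5 longer than the optimal tour.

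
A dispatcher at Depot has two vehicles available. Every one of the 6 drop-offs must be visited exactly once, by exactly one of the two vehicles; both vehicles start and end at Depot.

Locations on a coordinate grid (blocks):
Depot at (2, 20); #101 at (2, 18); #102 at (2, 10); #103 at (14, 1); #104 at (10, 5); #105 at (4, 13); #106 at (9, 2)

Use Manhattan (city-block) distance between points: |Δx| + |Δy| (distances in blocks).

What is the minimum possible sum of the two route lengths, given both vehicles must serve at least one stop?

66 blocks — the smallest possible combined total.

Check every non-empty split of the stops between the two vehicles; for each half take its own optimal tour:
  {#101} + {#102, #103, #104, #105, #106}: 4 + 62 = 66
  {#102} + {#101, #103, #104, #105, #106}: 20 + 62 = 82
  {#101, #102} + {#103, #104, #105, #106}: 20 + 62 = 82
  {#103} + {#101, #102, #104, #105, #106}: 62 + 52 = 114
  {#101, #103} + {#102, #104, #105, #106}: 62 + 52 = 114
  {#102, #103} + {#101, #104, #105, #106}: 62 + 52 = 114
  … (31 splits in total)
Best: vehicle 1 Depot → #101 → Depot = 4; vehicle 2 Depot → #102 → #104 → #103 → #106 → #105 → Depot = 62; combined 66.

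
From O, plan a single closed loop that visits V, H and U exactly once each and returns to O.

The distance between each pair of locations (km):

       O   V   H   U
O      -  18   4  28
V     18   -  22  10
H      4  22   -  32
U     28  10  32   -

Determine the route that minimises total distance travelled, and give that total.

O - V - H - U - O: 18+22+32+28 = 100
O - V - U - H - O: 18+10+32+4 = 64
O - H - V - U - O: 4+22+10+28 = 64
The minimum is 64.
One optimal route: O → V → U → H → O (or its reverse).

Minimum total distance: 64 km.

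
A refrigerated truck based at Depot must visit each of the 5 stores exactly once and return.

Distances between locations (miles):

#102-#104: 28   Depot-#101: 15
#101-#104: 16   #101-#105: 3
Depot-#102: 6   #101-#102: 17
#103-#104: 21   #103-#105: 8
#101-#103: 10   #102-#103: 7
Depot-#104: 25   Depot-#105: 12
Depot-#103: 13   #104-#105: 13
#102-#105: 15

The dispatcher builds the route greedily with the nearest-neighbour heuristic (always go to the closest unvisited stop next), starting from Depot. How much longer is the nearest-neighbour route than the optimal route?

Depot: #102=6, #105=12, #103=13, #101=15, #104=25 ⇒ #102
#102: #103=7, #105=15, #101=17, #104=28 ⇒ #103
#103: #105=8, #101=10, #104=21 ⇒ #105
#105: #101=3, #104=13 ⇒ #101
#101: #104=16 ⇒ #104
NN route Depot → #102 → #103 → #105 → #101 → #104 → Depot costs 65.
Optimal: Depot → #102 → #103 → #101 → #104 → #105 → Depot costs 64 (by enumerating all 60 distinct tours).
Excess = 65 − 64 = 1.

The nearest-neighbour route is 1 miles longer than optimal.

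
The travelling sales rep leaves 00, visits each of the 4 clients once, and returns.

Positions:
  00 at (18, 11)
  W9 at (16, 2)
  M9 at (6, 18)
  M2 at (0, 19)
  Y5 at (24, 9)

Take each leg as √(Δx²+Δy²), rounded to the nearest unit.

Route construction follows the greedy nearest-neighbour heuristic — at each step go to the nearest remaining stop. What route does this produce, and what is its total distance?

62 along 00 → Y5 → W9 → M9 → M2 → 00.

At 00 the remaining stops are Y5 6, W9 9, M9 14, M2 20; go to Y5.
At Y5 the remaining stops are W9 11, M9 20, M2 26; go to W9.
At W9 the remaining stops are M9 19, M2 23; go to M9.
At M9 the remaining stops are M2 6; go to M2.
Return M2→00: 20.
Total = 6 + 11 + 19 + 6 + 20 = 62.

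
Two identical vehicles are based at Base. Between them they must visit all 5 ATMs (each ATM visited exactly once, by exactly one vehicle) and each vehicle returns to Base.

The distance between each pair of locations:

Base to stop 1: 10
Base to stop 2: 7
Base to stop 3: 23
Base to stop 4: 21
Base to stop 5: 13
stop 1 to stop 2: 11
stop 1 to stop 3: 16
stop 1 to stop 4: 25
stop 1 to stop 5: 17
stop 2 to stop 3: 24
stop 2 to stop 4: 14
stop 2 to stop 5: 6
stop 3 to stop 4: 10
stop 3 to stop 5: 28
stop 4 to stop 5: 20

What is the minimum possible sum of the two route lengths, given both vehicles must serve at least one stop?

Minimum combined distance: 83.

Try each way of splitting the stops between the two vehicles (each non-empty) and, for each split, find the best tour for each vehicle:
  {stop 1} + {stop 2, stop 3, stop 4, stop 5}: 20 + 66 = 86
  {stop 2} + {stop 1, stop 3, stop 4, stop 5}: 14 + 69 = 83
  {stop 1, stop 2} + {stop 3, stop 4, stop 5}: 28 + 66 = 94
  {stop 3} + {stop 1, stop 2, stop 4, stop 5}: 46 + 68 = 114
  {stop 1, stop 3} + {stop 2, stop 4, stop 5}: 49 + 54 = 103
  {stop 2, stop 3} + {stop 1, stop 4, stop 5}: 54 + 68 = 122
  … (15 splits in total)
Best: vehicle 1 Base → stop 2 → Base = 14; vehicle 2 Base → stop 1 → stop 3 → stop 4 → stop 5 → Base = 69; combined 83.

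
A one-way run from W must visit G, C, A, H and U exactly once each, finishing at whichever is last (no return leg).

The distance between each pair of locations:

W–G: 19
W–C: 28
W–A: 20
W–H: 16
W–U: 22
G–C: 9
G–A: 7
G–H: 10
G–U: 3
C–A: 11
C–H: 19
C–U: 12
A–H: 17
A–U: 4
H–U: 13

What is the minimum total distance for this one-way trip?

There are 5! = 120 possible orderings.
W → G → C → A → H → U: 19+9+11+17+13 = 69
W → G → C → A → U → H: 19+9+11+4+13 = 56
W → G → C → H → A → U: 19+9+19+17+4 = 68
W → G → C → H → U → A: 19+9+19+13+4 = 64
W → G → C → U → A → H: 19+9+12+4+17 = 61
W → G → C → U → H → A: 19+9+12+13+17 = 70
W → G → A → C → H → U: 19+7+11+19+13 = 69
W → G → A → C → U → H: 19+7+11+12+13 = 62
W → G → A → H → C → U: 19+7+17+19+12 = 74
W → G → A → H → U → C: 19+7+17+13+12 = 68
W → G → A → U → C → H: 19+7+4+12+19 = 61
W → G → A → U → H → C: 19+7+4+13+19 = 62
W → G → H → C → A → U: 19+10+19+11+4 = 63
W → G → H → C → U → A: 19+10+19+12+4 = 64
… (106 more)
W → H → G → U → A → C: 16+10+3+4+11 = 44  ← best
The minimum is 44.
One shortest path: W → H → G → U → A → C.

Shortest open route: 44.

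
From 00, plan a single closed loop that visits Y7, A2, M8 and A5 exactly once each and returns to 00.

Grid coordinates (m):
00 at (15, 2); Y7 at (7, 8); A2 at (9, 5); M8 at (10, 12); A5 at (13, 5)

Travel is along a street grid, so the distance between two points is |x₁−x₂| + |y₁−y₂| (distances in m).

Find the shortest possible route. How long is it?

Shortest round trip = 36 m.

00 - Y7 - A2 - M8 - A5 - 00: 14+5+8+10+5 = 42
00 - Y7 - A2 - A5 - M8 - 00: 14+5+4+10+15 = 48
00 - Y7 - M8 - A2 - A5 - 00: 14+7+8+4+5 = 38
00 - Y7 - M8 - A5 - A2 - 00: 14+7+10+4+9 = 44
00 - Y7 - A5 - A2 - M8 - 00: 14+9+4+8+15 = 50
00 - Y7 - A5 - M8 - A2 - 00: 14+9+10+8+9 = 50
00 - A2 - Y7 - M8 - A5 - 00: 9+5+7+10+5 = 36
00 - A2 - Y7 - A5 - M8 - 00: 9+5+9+10+15 = 48
00 - A2 - M8 - Y7 - A5 - 00: 9+8+7+9+5 = 38
00 - A2 - A5 - Y7 - M8 - 00: 9+4+9+7+15 = 44
00 - M8 - Y7 - A2 - A5 - 00: 15+7+5+4+5 = 36
00 - M8 - A2 - Y7 - A5 - 00: 15+8+5+9+5 = 42
The minimum is 36.
One optimal route: 00 → A2 → Y7 → M8 → A5 → 00 (or its reverse).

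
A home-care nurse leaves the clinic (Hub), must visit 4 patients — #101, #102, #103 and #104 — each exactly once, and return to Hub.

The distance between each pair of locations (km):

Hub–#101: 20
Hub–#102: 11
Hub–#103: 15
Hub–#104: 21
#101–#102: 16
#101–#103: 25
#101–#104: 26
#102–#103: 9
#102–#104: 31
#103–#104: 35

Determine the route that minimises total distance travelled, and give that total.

Shortest round trip = 87 km.

There are 12 distinct closed tours to check (reversals are equivalent).
Hub-#101-#102-#103-#104-Hub: 20+16+9+35+21 = 101
Hub-#101-#102-#104-#103-Hub: 20+16+31+35+15 = 117
Hub-#101-#103-#102-#104-Hub: 20+25+9+31+21 = 106
Hub-#101-#103-#104-#102-Hub: 20+25+35+31+11 = 122
Hub-#101-#104-#102-#103-Hub: 20+26+31+9+15 = 101
Hub-#101-#104-#103-#102-Hub: 20+26+35+9+11 = 101
Hub-#102-#101-#103-#104-Hub: 11+16+25+35+21 = 108
Hub-#102-#101-#104-#103-Hub: 11+16+26+35+15 = 103
Hub-#102-#103-#101-#104-Hub: 11+9+25+26+21 = 92
Hub-#102-#104-#101-#103-Hub: 11+31+26+25+15 = 108
Hub-#103-#101-#102-#104-Hub: 15+25+16+31+21 = 108
Hub-#103-#102-#101-#104-Hub: 15+9+16+26+21 = 87
The minimum is 87.
One optimal route: Hub → #103 → #102 → #101 → #104 → Hub (or its reverse).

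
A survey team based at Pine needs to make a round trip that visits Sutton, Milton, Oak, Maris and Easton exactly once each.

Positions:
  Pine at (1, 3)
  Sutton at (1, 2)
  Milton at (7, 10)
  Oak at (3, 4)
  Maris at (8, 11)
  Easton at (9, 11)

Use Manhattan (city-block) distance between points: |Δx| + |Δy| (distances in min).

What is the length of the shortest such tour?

Pine → Sutton → Milton → Oak → Maris → Easton → Pine: 1+14+10+12+1+16 = 54
Pine → Sutton → Milton → Oak → Easton → Maris → Pine: 1+14+10+13+1+15 = 54
Pine → Sutton → Milton → Maris → Oak → Easton → Pine: 1+14+2+12+13+16 = 58
Pine → Sutton → Milton → Maris → Easton → Oak → Pine: 1+14+2+1+13+3 = 34
Pine → Sutton → Milton → Easton → Oak → Maris → Pine: 1+14+3+13+12+15 = 58
Pine → Sutton → Milton → Easton → Maris → Oak → Pine: 1+14+3+1+12+3 = 34
Pine → Sutton → Oak → Milton → Maris → Easton → Pine: 1+4+10+2+1+16 = 34
Pine → Sutton → Oak → Milton → Easton → Maris → Pine: 1+4+10+3+1+15 = 34
Pine → Sutton → Oak → Maris → Milton → Easton → Pine: 1+4+12+2+3+16 = 38
Pine → Sutton → Oak → Maris → Easton → Milton → Pine: 1+4+12+1+3+13 = 34
Pine → Sutton → Oak → Easton → Milton → Maris → Pine: 1+4+13+3+2+15 = 38
Pine → Sutton → Oak → Easton → Maris → Milton → Pine: 1+4+13+1+2+13 = 34
Pine → Sutton → Maris → Milton → Oak → Easton → Pine: 1+16+2+10+13+16 = 58
Pine → Sutton → Maris → Milton → Easton → Oak → Pine: 1+16+2+3+13+3 = 38
… (46 more)
The minimum is 34.
One optimal route: Pine → Sutton → Milton → Maris → Easton → Oak → Pine (or its reverse).

Shortest round trip = 34 min.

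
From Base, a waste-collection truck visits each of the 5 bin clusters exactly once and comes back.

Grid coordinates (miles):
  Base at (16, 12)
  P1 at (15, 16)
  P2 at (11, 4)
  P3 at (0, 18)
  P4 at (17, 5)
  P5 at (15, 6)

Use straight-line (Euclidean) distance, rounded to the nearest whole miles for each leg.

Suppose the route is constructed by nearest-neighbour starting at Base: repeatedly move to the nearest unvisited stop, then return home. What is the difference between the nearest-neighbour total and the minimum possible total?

7 miles longer than the optimal tour.

Base: P1=4, P5=6, P4=7, P2=9, P3=17 ⇒ P1
P1: P5=10, P4=11, P2=13, P3=15 ⇒ P5
P5: P4=2, P2=4, P3=19 ⇒ P4
P4: P2=6, P3=21 ⇒ P2
P2: P3=18 ⇒ P3
NN route Base → P1 → P5 → P4 → P2 → P3 → Base costs 57.
Optimal: Base → P1 → P3 → P2 → P5 → P4 → Base costs 50 (by enumerating all 60 distinct tours).
Excess = 57 − 50 = 7.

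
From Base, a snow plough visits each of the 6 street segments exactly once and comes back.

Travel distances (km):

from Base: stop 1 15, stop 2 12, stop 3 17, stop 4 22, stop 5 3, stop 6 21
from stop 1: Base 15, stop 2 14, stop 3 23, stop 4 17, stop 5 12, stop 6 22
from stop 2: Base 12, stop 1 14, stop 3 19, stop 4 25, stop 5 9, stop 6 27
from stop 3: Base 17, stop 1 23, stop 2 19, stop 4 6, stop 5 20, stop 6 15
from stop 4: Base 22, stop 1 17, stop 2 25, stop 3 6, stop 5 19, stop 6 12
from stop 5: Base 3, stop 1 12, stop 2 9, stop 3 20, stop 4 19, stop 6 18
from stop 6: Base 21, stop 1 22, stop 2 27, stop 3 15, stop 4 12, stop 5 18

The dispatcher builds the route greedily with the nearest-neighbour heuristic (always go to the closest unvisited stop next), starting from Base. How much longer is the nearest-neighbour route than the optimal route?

Excess over optimum: 2 km.

Base: stop 5=3, stop 2=12, stop 1=15, stop 3=17, stop 6=21, stop 4=22 ⇒ stop 5
stop 5: stop 2=9, stop 1=12, stop 6=18, stop 4=19, stop 3=20 ⇒ stop 2
stop 2: stop 1=14, stop 3=19, stop 4=25, stop 6=27 ⇒ stop 1
stop 1: stop 4=17, stop 6=22, stop 3=23 ⇒ stop 4
stop 4: stop 3=6, stop 6=12 ⇒ stop 3
stop 3: stop 6=15 ⇒ stop 6
NN route Base → stop 5 → stop 2 → stop 1 → stop 4 → stop 3 → stop 6 → Base costs 85.
Optimal: Base → stop 3 → stop 4 → stop 6 → stop 1 → stop 2 → stop 5 → Base costs 83 (by enumerating all 360 distinct tours).
Excess = 85 − 83 = 2.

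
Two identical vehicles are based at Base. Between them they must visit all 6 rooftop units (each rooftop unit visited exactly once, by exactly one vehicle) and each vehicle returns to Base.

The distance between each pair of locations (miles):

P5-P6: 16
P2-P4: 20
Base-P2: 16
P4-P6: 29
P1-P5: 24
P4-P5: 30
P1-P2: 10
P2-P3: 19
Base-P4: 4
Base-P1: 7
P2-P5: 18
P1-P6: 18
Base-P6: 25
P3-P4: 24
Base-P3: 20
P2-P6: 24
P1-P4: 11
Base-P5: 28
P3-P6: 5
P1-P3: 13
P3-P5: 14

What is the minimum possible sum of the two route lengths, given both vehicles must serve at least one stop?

There are 2^5 − 1 = 31 ways to divide the 6 stops into two non-empty groups. For each, the best each vehicle can do is its own shortest tour through its group:
  {P1} + {P2, P3, P4, P5, P6}: 14 + 83 = 97
  {P2} + {P1, P3, P4, P5, P6}: 32 + 75 = 107
  {P1, P2} + {P3, P4, P5, P6}: 33 + 75 = 108
  {P3} + {P1, P2, P4, P5, P6}: 40 + 83 = 123
  {P1, P3} + {P2, P4, P5, P6}: 40 + 83 = 123
  {P2, P3} + {P1, P4, P5, P6}: 55 + 75 = 130
  … (31 splits in total)
  {P4} + {P1, P2, P3, P5, P6}: 8 + 75 = 83  ← best
Best: vehicle 1 Base → P4 → Base = 8; vehicle 2 Base → P1 → P3 → P6 → P5 → P2 → Base = 75; combined 83.

83 miles — the smallest possible combined total.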